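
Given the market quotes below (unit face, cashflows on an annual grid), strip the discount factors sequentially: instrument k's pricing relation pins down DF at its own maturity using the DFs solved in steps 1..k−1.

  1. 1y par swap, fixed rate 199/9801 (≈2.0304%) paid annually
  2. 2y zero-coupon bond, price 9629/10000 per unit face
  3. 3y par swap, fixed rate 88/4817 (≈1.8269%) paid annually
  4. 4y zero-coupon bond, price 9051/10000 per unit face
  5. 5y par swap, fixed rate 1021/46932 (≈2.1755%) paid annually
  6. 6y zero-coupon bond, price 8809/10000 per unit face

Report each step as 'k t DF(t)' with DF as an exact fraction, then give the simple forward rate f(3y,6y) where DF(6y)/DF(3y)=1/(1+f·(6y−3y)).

step 1 [1y] swap r/1=199/9801: DF=(1 − 199/9801·(0))/(1+199/9801) = 9801/10000 ≈ 0.980100
step 2 [2y] zero: DF = P = 9629/10000 ≈ 0.962900
step 3 [3y] swap r/1=88/4817: DF=(1 − 88/4817·(0.980100+0.962900))/(1+88/4817) = 592/625 ≈ 0.947200
step 4 [4y] zero: DF = P = 9051/10000 ≈ 0.905100
step 5 [5y] swap r/1=1021/46932: DF=(1 − 1021/46932·(0.980100+0.962900+0.947200+0.905100))/(1+1021/46932) = 8979/10000 ≈ 0.897900
step 6 [6y] zero: DF = P = 8809/10000 ≈ 0.880900

1 1 9801/10000
2 2 9629/10000
3 3 592/625
4 4 9051/10000
5 5 8979/10000
6 6 8809/10000
f(3y,6y) = ((592/625)/(8809/10000) − 1)/(3) = 221/8809 ≈ 2.5088%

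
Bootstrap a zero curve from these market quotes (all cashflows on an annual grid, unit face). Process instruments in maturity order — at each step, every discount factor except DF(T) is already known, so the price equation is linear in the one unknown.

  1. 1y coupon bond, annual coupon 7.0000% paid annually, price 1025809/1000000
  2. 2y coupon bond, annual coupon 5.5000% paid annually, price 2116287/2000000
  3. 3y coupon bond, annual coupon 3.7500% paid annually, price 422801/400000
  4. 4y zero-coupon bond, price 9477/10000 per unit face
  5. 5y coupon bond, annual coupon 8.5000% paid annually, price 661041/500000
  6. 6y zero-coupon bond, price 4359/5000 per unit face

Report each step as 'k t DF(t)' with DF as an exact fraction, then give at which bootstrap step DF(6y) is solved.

step 1 [1y] bond c/1=7/100: DF=(1025809/1000000 − 7/100·(0))/(1+7/100) = 9587/10000 ≈ 0.958700
step 2 [2y] bond c/1=11/200: DF=(2116287/2000000 − 11/200·(0.958700))/(1+11/200) = 953/1000 ≈ 0.953000
step 3 [3y] bond c/1=3/80: DF=(422801/400000 − 3/80·(0.958700+0.953000))/(1+3/80) = 9497/10000 ≈ 0.949700
step 4 [4y] zero: DF = P = 9477/10000 ≈ 0.947700
step 5 [5y] bond c/1=17/200: DF=(661041/500000 − 17/200·(0.958700+0.953000+0.949700+0.947700))/(1+17/200) = 9201/10000 ≈ 0.920100
step 6 [6y] zero: DF = P = 4359/5000 ≈ 0.871800

1 1 9587/10000
2 2 953/1000
3 3 9497/10000
4 4 9477/10000
5 5 9201/10000
6 6 4359/5000
DF(6y) is solved at step 6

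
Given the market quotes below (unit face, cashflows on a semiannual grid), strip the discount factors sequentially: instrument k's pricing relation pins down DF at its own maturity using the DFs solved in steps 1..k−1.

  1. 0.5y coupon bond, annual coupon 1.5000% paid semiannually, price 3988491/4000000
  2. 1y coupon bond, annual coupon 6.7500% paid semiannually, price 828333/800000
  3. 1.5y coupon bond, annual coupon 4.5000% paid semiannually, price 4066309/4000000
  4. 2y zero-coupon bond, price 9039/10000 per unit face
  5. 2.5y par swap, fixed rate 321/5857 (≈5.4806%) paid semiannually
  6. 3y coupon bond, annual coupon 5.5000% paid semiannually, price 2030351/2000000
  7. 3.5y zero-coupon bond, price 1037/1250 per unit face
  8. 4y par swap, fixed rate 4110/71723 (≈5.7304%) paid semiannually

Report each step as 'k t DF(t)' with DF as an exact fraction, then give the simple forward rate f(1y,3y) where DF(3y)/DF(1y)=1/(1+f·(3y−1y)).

1 1/2 9897/10000
2 1 9693/10000
3 3/2 9511/10000
4 2 9039/10000
5 5/2 2179/2500
6 3 4313/5000
7 7/2 1037/1250
8 4 1589/2000
f(1y,3y) = ((9693/10000)/(4313/5000) − 1)/(2) = 1067/17252 ≈ 6.1848%

step 1 [0.5y] bond c/2=3/400: DF=(3988491/4000000 − 3/400·(0))/(1+3/400) = 9897/10000 ≈ 0.989700
step 2 [1y] bond c/2=27/800: DF=(828333/800000 − 27/800·(0.989700))/(1+27/800) = 9693/10000 ≈ 0.969300
step 3 [1.5y] bond c/2=9/400: DF=(4066309/4000000 − 9/400·(0.989700+0.969300))/(1+9/400) = 9511/10000 ≈ 0.951100
step 4 [2y] zero: DF = P = 9039/10000 ≈ 0.903900
step 5 [2.5y] swap r/2=321/11714: DF=(1 − 321/11714·(0.989700+0.969300+0.951100+0.903900))/(1+321/11714) = 2179/2500 ≈ 0.871600
step 6 [3y] bond c/2=11/400: DF=(2030351/2000000 − 11/400·(0.989700+0.969300+0.951100+0.903900+0.871600))/(1+11/400) = 4313/5000 ≈ 0.862600
step 7 [3.5y] zero: DF = P = 1037/1250 ≈ 0.829600
step 8 [4y] swap r/2=2055/71723: DF=(1 − 2055/71723·(0.989700+0.969300+0.951100+0.903900+0.871600+0.862600+0.829600))/(1+2055/71723) = 1589/2000 ≈ 0.794500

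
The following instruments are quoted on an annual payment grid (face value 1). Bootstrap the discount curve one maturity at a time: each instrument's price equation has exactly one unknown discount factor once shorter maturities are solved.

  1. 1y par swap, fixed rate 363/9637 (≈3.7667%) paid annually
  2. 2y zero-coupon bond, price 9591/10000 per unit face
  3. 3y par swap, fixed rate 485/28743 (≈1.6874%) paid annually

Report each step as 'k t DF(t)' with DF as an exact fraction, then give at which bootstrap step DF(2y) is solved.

1 1 9637/10000
2 2 9591/10000
3 3 1903/2000
DF(2y) is solved at step 2

step 1 [1y] swap r/1=363/9637: DF=(1 − 363/9637·(0))/(1+363/9637) = 9637/10000 ≈ 0.963700
step 2 [2y] zero: DF = P = 9591/10000 ≈ 0.959100
step 3 [3y] swap r/1=485/28743: DF=(1 − 485/28743·(0.963700+0.959100))/(1+485/28743) = 1903/2000 ≈ 0.951500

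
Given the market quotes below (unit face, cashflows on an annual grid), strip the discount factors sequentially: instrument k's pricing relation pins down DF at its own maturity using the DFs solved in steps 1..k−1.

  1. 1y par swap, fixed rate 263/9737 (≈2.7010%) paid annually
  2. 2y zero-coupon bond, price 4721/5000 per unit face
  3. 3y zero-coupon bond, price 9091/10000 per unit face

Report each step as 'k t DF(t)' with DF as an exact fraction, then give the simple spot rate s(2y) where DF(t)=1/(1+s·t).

1 1 9737/10000
2 2 4721/5000
3 3 9091/10000
s(2y) = (1/(4721/5000) − 1)/(2) = 279/9442 ≈ 2.9549%

step 1 [1y] swap r/1=263/9737: DF=(1 − 263/9737·(0))/(1+263/9737) = 9737/10000 ≈ 0.973700
step 2 [2y] zero: DF = P = 4721/5000 ≈ 0.944200
step 3 [3y] zero: DF = P = 9091/10000 ≈ 0.909100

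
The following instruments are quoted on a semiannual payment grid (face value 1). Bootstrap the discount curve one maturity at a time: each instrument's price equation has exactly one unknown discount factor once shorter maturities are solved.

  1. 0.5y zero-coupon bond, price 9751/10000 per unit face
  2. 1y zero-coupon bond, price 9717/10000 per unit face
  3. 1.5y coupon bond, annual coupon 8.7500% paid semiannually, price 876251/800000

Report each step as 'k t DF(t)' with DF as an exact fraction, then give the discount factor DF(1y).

1 1/2 9751/10000
2 1 9717/10000
3 3/2 4839/5000
DF(1y) = 9717/10000 ≈ 0.971700

step 1 [0.5y] zero: DF = P = 9751/10000 ≈ 0.975100
step 2 [1y] zero: DF = P = 9717/10000 ≈ 0.971700
step 3 [1.5y] bond c/2=7/160: DF=(876251/800000 − 7/160·(0.975100+0.971700))/(1+7/160) = 4839/5000 ≈ 0.967800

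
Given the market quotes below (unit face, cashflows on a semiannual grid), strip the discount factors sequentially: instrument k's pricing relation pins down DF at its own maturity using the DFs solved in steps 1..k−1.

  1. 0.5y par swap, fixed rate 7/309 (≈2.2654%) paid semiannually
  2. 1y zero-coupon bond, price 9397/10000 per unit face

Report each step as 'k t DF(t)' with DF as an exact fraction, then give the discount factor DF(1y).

1 1/2 618/625
2 1 9397/10000
DF(1y) = 9397/10000 ≈ 0.939700

step 1 [0.5y] swap r/2=7/618: DF=(1 − 7/618·(0))/(1+7/618) = 618/625 ≈ 0.988800
step 2 [1y] zero: DF = P = 9397/10000 ≈ 0.939700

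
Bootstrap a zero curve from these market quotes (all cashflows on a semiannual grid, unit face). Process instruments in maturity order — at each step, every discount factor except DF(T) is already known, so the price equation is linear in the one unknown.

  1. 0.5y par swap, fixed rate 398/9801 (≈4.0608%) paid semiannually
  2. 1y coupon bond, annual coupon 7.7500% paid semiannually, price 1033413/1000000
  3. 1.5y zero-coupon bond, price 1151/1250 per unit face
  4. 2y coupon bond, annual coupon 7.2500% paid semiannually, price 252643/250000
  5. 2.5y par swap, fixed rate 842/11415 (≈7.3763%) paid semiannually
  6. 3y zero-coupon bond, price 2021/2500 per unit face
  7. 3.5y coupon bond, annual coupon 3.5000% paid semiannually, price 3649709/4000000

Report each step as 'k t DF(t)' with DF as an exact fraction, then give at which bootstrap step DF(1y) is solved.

step 1 [0.5y] swap r/2=199/9801: DF=(1 − 199/9801·(0))/(1+199/9801) = 9801/10000 ≈ 0.980100
step 2 [1y] bond c/2=31/800: DF=(1033413/1000000 − 31/800·(0.980100))/(1+31/800) = 9583/10000 ≈ 0.958300
step 3 [1.5y] zero: DF = P = 1151/1250 ≈ 0.920800
step 4 [2y] bond c/2=29/800: DF=(252643/250000 − 29/800·(0.980100+0.958300+0.920800))/(1+29/800) = 547/625 ≈ 0.875200
step 5 [2.5y] swap r/2=421/11415: DF=(1 − 421/11415·(0.980100+0.958300+0.920800+0.875200))/(1+421/11415) = 2079/2500 ≈ 0.831600
step 6 [3y] zero: DF = P = 2021/2500 ≈ 0.808400
step 7 [3.5y] bond c/2=7/400: DF=(3649709/4000000 − 7/400·(0.980100+0.958300+0.920800+0.875200+0.831600+0.808400))/(1+7/400) = 8043/10000 ≈ 0.804300

1 1/2 9801/10000
2 1 9583/10000
3 3/2 1151/1250
4 2 547/625
5 5/2 2079/2500
6 3 2021/2500
7 7/2 8043/10000
DF(1y) is solved at step 2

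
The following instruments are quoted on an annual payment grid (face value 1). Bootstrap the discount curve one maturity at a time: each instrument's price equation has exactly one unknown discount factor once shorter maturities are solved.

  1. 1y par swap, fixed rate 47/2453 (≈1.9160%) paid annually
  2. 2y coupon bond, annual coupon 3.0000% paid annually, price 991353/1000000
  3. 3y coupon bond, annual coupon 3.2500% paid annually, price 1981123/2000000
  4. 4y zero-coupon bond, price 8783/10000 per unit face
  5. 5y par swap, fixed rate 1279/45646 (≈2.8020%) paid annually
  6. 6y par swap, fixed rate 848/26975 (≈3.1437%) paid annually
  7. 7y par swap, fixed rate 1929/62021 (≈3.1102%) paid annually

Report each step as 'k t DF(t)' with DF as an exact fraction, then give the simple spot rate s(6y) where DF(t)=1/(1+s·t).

1 1 2453/2500
2 2 9339/10000
3 3 8991/10000
4 4 8783/10000
5 5 8721/10000
6 6 519/625
7 7 8071/10000
s(6y) = (1/(519/625) − 1)/(6) = 53/1557 ≈ 3.4040%

step 1 [1y] swap r/1=47/2453: DF=(1 − 47/2453·(0))/(1+47/2453) = 2453/2500 ≈ 0.981200
step 2 [2y] bond c/1=3/100: DF=(991353/1000000 − 3/100·(0.981200))/(1+3/100) = 9339/10000 ≈ 0.933900
step 3 [3y] bond c/1=13/400: DF=(1981123/2000000 − 13/400·(0.981200+0.933900))/(1+13/400) = 8991/10000 ≈ 0.899100
step 4 [4y] zero: DF = P = 8783/10000 ≈ 0.878300
step 5 [5y] swap r/1=1279/45646: DF=(1 − 1279/45646·(0.981200+0.933900+0.899100+0.878300))/(1+1279/45646) = 8721/10000 ≈ 0.872100
step 6 [6y] swap r/1=848/26975: DF=(1 − 848/26975·(0.981200+0.933900+0.899100+0.878300+0.872100))/(1+848/26975) = 519/625 ≈ 0.830400
step 7 [7y] swap r/1=1929/62021: DF=(1 − 1929/62021·(0.981200+0.933900+0.899100+0.878300+0.872100+0.830400))/(1+1929/62021) = 8071/10000 ≈ 0.807100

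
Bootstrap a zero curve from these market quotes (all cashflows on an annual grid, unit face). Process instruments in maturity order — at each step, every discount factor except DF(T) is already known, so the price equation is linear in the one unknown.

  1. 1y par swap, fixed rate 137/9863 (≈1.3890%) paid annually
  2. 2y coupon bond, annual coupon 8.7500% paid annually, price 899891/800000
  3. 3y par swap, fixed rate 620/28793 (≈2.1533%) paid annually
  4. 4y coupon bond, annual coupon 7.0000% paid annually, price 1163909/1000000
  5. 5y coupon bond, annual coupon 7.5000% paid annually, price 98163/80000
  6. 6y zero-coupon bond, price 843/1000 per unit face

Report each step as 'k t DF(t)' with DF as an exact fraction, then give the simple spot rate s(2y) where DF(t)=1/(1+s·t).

step 1 [1y] swap r/1=137/9863: DF=(1 − 137/9863·(0))/(1+137/9863) = 9863/10000 ≈ 0.986300
step 2 [2y] bond c/1=7/80: DF=(899891/800000 − 7/80·(0.986300))/(1+7/80) = 191/200 ≈ 0.955000
step 3 [3y] swap r/1=620/28793: DF=(1 − 620/28793·(0.986300+0.955000))/(1+620/28793) = 469/500 ≈ 0.938000
step 4 [4y] bond c/1=7/100: DF=(1163909/1000000 − 7/100·(0.986300+0.955000+0.938000))/(1+7/100) = 4497/5000 ≈ 0.899400
step 5 [5y] bond c/1=3/40: DF=(98163/80000 − 3/40·(0.986300+0.955000+0.938000+0.899400))/(1+3/40) = 4389/5000 ≈ 0.877800
step 6 [6y] zero: DF = P = 843/1000 ≈ 0.843000

1 1 9863/10000
2 2 191/200
3 3 469/500
4 4 4497/5000
5 5 4389/5000
6 6 843/1000
s(2y) = (1/(191/200) − 1)/(2) = 9/382 ≈ 2.3560%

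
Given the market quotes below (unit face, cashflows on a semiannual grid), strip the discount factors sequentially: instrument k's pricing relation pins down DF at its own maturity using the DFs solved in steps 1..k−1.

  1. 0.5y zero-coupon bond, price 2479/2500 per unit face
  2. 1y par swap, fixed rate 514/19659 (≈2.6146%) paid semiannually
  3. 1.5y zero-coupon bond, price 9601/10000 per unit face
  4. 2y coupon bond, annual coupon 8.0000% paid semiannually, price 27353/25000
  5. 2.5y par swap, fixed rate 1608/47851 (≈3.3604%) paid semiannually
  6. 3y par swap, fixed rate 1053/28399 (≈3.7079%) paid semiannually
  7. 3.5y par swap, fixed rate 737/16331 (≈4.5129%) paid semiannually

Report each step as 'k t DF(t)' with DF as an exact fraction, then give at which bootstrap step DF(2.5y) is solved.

1 1/2 2479/2500
2 1 9743/10000
3 3/2 9601/10000
4 2 1879/2000
5 5/2 2299/2500
6 3 8947/10000
7 7/2 4263/5000
DF(2.5y) is solved at step 5

step 1 [0.5y] zero: DF = P = 2479/2500 ≈ 0.991600
step 2 [1y] swap r/2=257/19659: DF=(1 − 257/19659·(0.991600))/(1+257/19659) = 9743/10000 ≈ 0.974300
step 3 [1.5y] zero: DF = P = 9601/10000 ≈ 0.960100
step 4 [2y] bond c/2=1/25: DF=(27353/25000 − 1/25·(0.991600+0.974300+0.960100))/(1+1/25) = 1879/2000 ≈ 0.939500
step 5 [2.5y] swap r/2=804/47851: DF=(1 − 804/47851·(0.991600+0.974300+0.960100+0.939500))/(1+804/47851) = 2299/2500 ≈ 0.919600
step 6 [3y] swap r/2=1053/56798: DF=(1 − 1053/56798·(0.991600+0.974300+0.960100+0.939500+0.919600))/(1+1053/56798) = 8947/10000 ≈ 0.894700
step 7 [3.5y] swap r/2=737/32662: DF=(1 − 737/32662·(0.991600+0.974300+0.960100+0.939500+0.919600+0.894700))/(1+737/32662) = 4263/5000 ≈ 0.852600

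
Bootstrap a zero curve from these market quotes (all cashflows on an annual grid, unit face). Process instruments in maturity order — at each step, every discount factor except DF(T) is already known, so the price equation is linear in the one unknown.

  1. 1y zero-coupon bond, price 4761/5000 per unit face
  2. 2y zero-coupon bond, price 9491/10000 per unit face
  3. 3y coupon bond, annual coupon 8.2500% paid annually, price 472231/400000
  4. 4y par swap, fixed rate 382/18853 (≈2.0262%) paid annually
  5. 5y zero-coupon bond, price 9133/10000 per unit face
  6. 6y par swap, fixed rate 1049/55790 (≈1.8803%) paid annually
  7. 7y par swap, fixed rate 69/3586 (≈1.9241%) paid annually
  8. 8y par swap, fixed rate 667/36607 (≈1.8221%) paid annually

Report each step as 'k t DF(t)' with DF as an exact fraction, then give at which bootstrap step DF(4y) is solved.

step 1 [1y] zero: DF = P = 4761/5000 ≈ 0.952200
step 2 [2y] zero: DF = P = 9491/10000 ≈ 0.949100
step 3 [3y] bond c/1=33/400: DF=(472231/400000 − 33/400·(0.952200+0.949100))/(1+33/400) = 9457/10000 ≈ 0.945700
step 4 [4y] swap r/1=382/18853: DF=(1 − 382/18853·(0.952200+0.949100+0.945700))/(1+382/18853) = 2309/2500 ≈ 0.923600
step 5 [5y] zero: DF = P = 9133/10000 ≈ 0.913300
step 6 [6y] swap r/1=1049/55790: DF=(1 − 1049/55790·(0.952200+0.949100+0.945700+0.923600+0.913300))/(1+1049/55790) = 8951/10000 ≈ 0.895100
step 7 [7y] swap r/1=69/3586: DF=(1 − 69/3586·(0.952200+0.949100+0.945700+0.923600+0.913300+0.895100))/(1+69/3586) = 4379/5000 ≈ 0.875800
step 8 [8y] swap r/1=667/36607: DF=(1 − 667/36607·(0.952200+0.949100+0.945700+0.923600+0.913300+0.895100+0.875800))/(1+667/36607) = 4333/5000 ≈ 0.866600

1 1 4761/5000
2 2 9491/10000
3 3 9457/10000
4 4 2309/2500
5 5 9133/10000
6 6 8951/10000
7 7 4379/5000
8 8 4333/5000
DF(4y) is solved at step 4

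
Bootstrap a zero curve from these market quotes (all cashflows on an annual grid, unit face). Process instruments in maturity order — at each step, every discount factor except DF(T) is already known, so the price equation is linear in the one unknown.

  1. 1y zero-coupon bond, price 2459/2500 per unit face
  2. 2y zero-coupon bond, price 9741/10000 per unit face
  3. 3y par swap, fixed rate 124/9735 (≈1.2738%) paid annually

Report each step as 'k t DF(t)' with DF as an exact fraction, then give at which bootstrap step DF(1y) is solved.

1 1 2459/2500
2 2 9741/10000
3 3 2407/2500
DF(1y) is solved at step 1

step 1 [1y] zero: DF = P = 2459/2500 ≈ 0.983600
step 2 [2y] zero: DF = P = 9741/10000 ≈ 0.974100
step 3 [3y] swap r/1=124/9735: DF=(1 − 124/9735·(0.983600+0.974100))/(1+124/9735) = 2407/2500 ≈ 0.962800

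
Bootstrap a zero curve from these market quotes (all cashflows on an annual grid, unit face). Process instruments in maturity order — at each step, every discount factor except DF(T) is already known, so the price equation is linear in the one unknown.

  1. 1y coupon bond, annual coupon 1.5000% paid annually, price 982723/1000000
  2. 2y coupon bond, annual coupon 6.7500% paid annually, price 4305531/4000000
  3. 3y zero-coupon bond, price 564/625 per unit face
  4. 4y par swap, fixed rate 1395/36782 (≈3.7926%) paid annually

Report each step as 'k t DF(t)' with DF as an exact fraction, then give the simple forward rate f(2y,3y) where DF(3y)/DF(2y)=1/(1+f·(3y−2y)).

step 1 [1y] bond c/1=3/200: DF=(982723/1000000 − 3/200·(0))/(1+3/200) = 4841/5000 ≈ 0.968200
step 2 [2y] bond c/1=27/400: DF=(4305531/4000000 − 27/400·(0.968200))/(1+27/400) = 9471/10000 ≈ 0.947100
step 3 [3y] zero: DF = P = 564/625 ≈ 0.902400
step 4 [4y] swap r/1=1395/36782: DF=(1 − 1395/36782·(0.968200+0.947100+0.902400))/(1+1395/36782) = 1721/2000 ≈ 0.860500

1 1 4841/5000
2 2 9471/10000
3 3 564/625
4 4 1721/2000
f(2y,3y) = ((9471/10000)/(564/625) − 1)/(1) = 149/3008 ≈ 4.9535%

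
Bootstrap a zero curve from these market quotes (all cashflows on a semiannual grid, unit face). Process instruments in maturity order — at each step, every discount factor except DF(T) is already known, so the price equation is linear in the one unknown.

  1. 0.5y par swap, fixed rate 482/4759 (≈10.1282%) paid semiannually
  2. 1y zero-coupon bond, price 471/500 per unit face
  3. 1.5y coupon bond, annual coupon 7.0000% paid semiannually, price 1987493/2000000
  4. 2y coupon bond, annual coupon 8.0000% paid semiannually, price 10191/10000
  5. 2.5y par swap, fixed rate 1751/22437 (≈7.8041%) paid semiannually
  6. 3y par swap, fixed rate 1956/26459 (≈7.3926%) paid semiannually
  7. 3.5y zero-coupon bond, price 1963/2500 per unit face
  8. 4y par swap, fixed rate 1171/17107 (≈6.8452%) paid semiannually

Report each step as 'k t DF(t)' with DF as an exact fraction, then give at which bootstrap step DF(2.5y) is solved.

1 1/2 4759/5000
2 1 471/500
3 3/2 8961/10000
4 2 4363/5000
5 5/2 8249/10000
6 3 2011/2500
7 7/2 1963/2500
8 4 3829/5000
DF(2.5y) is solved at step 5

step 1 [0.5y] swap r/2=241/4759: DF=(1 − 241/4759·(0))/(1+241/4759) = 4759/5000 ≈ 0.951800
step 2 [1y] zero: DF = P = 471/500 ≈ 0.942000
step 3 [1.5y] bond c/2=7/200: DF=(1987493/2000000 − 7/200·(0.951800+0.942000))/(1+7/200) = 8961/10000 ≈ 0.896100
step 4 [2y] bond c/2=1/25: DF=(10191/10000 − 1/25·(0.951800+0.942000+0.896100))/(1+1/25) = 4363/5000 ≈ 0.872600
step 5 [2.5y] swap r/2=1751/44874: DF=(1 − 1751/44874·(0.951800+0.942000+0.896100+0.872600))/(1+1751/44874) = 8249/10000 ≈ 0.824900
step 6 [3y] swap r/2=978/26459: DF=(1 − 978/26459·(0.951800+0.942000+0.896100+0.872600+0.824900))/(1+978/26459) = 2011/2500 ≈ 0.804400
step 7 [3.5y] zero: DF = P = 1963/2500 ≈ 0.785200
step 8 [4y] swap r/2=1171/34214: DF=(1 − 1171/34214·(0.951800+0.942000+0.896100+0.872600+0.824900+0.804400+0.785200))/(1+1171/34214) = 3829/5000 ≈ 0.765800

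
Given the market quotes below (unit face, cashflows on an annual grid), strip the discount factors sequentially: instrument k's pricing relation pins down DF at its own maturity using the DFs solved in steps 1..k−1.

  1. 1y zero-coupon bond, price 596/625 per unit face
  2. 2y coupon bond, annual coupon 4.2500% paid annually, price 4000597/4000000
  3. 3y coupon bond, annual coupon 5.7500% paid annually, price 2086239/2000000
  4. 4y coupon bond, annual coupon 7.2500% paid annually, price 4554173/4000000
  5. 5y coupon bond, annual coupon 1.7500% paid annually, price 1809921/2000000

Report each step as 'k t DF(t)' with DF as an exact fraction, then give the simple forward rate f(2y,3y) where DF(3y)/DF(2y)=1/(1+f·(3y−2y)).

1 1 596/625
2 2 1841/2000
3 3 1769/2000
4 4 8751/10000
5 5 8269/10000
f(2y,3y) = ((1841/2000)/(1769/2000) − 1)/(1) = 72/1769 ≈ 4.0701%

step 1 [1y] zero: DF = P = 596/625 ≈ 0.953600
step 2 [2y] bond c/1=17/400: DF=(4000597/4000000 − 17/400·(0.953600))/(1+17/400) = 1841/2000 ≈ 0.920500
step 3 [3y] bond c/1=23/400: DF=(2086239/2000000 − 23/400·(0.953600+0.920500))/(1+23/400) = 1769/2000 ≈ 0.884500
step 4 [4y] bond c/1=29/400: DF=(4554173/4000000 − 29/400·(0.953600+0.920500+0.884500))/(1+29/400) = 8751/10000 ≈ 0.875100
step 5 [5y] bond c/1=7/400: DF=(1809921/2000000 − 7/400·(0.953600+0.920500+0.884500+0.875100))/(1+7/400) = 8269/10000 ≈ 0.826900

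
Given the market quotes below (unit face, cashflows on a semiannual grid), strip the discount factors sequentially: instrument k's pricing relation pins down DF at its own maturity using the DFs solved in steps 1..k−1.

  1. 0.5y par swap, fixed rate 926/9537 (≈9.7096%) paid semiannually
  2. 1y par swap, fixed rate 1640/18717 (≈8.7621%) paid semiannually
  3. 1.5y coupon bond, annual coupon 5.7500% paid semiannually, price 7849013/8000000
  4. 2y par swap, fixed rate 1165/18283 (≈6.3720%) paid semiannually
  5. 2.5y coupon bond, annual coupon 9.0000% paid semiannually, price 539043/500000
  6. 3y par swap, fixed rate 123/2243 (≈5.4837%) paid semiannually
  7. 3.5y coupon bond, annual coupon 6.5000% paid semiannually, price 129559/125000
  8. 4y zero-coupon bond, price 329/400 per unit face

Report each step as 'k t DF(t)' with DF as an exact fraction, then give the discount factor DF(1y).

1 1/2 9537/10000
2 1 459/500
3 3/2 4507/5000
4 2 1767/2000
5 5/2 4371/5000
6 3 2131/2500
7 7/2 1043/1250
8 4 329/400
DF(1y) = 459/500 ≈ 0.918000

step 1 [0.5y] swap r/2=463/9537: DF=(1 − 463/9537·(0))/(1+463/9537) = 9537/10000 ≈ 0.953700
step 2 [1y] swap r/2=820/18717: DF=(1 − 820/18717·(0.953700))/(1+820/18717) = 459/500 ≈ 0.918000
step 3 [1.5y] bond c/2=23/800: DF=(7849013/8000000 − 23/800·(0.953700+0.918000))/(1+23/800) = 4507/5000 ≈ 0.901400
step 4 [2y] swap r/2=1165/36566: DF=(1 − 1165/36566·(0.953700+0.918000+0.901400))/(1+1165/36566) = 1767/2000 ≈ 0.883500
step 5 [2.5y] bond c/2=9/200: DF=(539043/500000 − 9/200·(0.953700+0.918000+0.901400+0.883500))/(1+9/200) = 4371/5000 ≈ 0.874200
step 6 [3y] swap r/2=123/4486: DF=(1 − 123/4486·(0.953700+0.918000+0.901400+0.883500+0.874200))/(1+123/4486) = 2131/2500 ≈ 0.852400
step 7 [3.5y] bond c/2=13/400: DF=(129559/125000 − 13/400·(0.953700+0.918000+0.901400+0.883500+0.874200+0.852400))/(1+13/400) = 1043/1250 ≈ 0.834400
step 8 [4y] zero: DF = P = 329/400 ≈ 0.822500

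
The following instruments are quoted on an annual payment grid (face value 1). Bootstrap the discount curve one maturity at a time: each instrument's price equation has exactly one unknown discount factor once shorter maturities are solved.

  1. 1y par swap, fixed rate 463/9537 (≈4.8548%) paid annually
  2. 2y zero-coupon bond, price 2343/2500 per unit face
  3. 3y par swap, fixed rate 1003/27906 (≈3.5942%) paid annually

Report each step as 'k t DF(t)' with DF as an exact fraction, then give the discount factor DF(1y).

1 1 9537/10000
2 2 2343/2500
3 3 8997/10000
DF(1y) = 9537/10000 ≈ 0.953700

step 1 [1y] swap r/1=463/9537: DF=(1 − 463/9537·(0))/(1+463/9537) = 9537/10000 ≈ 0.953700
step 2 [2y] zero: DF = P = 2343/2500 ≈ 0.937200
step 3 [3y] swap r/1=1003/27906: DF=(1 − 1003/27906·(0.953700+0.937200))/(1+1003/27906) = 8997/10000 ≈ 0.899700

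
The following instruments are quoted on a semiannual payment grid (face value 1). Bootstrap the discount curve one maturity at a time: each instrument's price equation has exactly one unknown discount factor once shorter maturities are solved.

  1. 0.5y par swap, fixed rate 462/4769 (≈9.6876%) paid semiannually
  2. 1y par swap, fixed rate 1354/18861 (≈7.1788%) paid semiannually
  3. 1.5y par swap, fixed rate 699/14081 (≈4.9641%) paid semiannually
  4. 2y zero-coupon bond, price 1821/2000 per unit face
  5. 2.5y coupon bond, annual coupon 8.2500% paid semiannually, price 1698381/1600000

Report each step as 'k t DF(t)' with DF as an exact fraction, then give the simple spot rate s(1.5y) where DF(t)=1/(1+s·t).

step 1 [0.5y] swap r/2=231/4769: DF=(1 − 231/4769·(0))/(1+231/4769) = 4769/5000 ≈ 0.953800
step 2 [1y] swap r/2=677/18861: DF=(1 − 677/18861·(0.953800))/(1+677/18861) = 9323/10000 ≈ 0.932300
step 3 [1.5y] swap r/2=699/28162: DF=(1 − 699/28162·(0.953800+0.932300))/(1+699/28162) = 9301/10000 ≈ 0.930100
step 4 [2y] zero: DF = P = 1821/2000 ≈ 0.910500
step 5 [2.5y] bond c/2=33/800: DF=(1698381/1600000 − 33/800·(0.953800+0.932300+0.930100+0.910500))/(1+33/800) = 4359/5000 ≈ 0.871800

1 1/2 4769/5000
2 1 9323/10000
3 3/2 9301/10000
4 2 1821/2000
5 5/2 4359/5000
s(1.5y) = (1/(9301/10000) − 1)/(3/2) = 466/9301 ≈ 5.0102%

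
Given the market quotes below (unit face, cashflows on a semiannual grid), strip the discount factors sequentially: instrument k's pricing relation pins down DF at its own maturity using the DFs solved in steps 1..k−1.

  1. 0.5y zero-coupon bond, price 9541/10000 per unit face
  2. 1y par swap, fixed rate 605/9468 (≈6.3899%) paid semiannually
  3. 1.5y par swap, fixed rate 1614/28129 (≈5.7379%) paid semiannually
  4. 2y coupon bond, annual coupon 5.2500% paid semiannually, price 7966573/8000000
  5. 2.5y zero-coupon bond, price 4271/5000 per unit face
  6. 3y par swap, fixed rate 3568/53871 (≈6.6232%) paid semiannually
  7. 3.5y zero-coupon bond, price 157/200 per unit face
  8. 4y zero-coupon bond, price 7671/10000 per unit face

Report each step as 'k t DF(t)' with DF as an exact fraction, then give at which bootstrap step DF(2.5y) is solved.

1 1/2 9541/10000
2 1 1879/2000
3 3/2 9193/10000
4 2 1123/1250
5 5/2 4271/5000
6 3 1027/1250
7 7/2 157/200
8 4 7671/10000
DF(2.5y) is solved at step 5

step 1 [0.5y] zero: DF = P = 9541/10000 ≈ 0.954100
step 2 [1y] swap r/2=605/18936: DF=(1 − 605/18936·(0.954100))/(1+605/18936) = 1879/2000 ≈ 0.939500
step 3 [1.5y] swap r/2=807/28129: DF=(1 − 807/28129·(0.954100+0.939500))/(1+807/28129) = 9193/10000 ≈ 0.919300
step 4 [2y] bond c/2=21/800: DF=(7966573/8000000 − 21/800·(0.954100+0.939500+0.919300))/(1+21/800) = 1123/1250 ≈ 0.898400
step 5 [2.5y] zero: DF = P = 4271/5000 ≈ 0.854200
step 6 [3y] swap r/2=1784/53871: DF=(1 − 1784/53871·(0.954100+0.939500+0.919300+0.898400+0.854200))/(1+1784/53871) = 1027/1250 ≈ 0.821600
step 7 [3.5y] zero: DF = P = 157/200 ≈ 0.785000
step 8 [4y] zero: DF = P = 7671/10000 ≈ 0.767100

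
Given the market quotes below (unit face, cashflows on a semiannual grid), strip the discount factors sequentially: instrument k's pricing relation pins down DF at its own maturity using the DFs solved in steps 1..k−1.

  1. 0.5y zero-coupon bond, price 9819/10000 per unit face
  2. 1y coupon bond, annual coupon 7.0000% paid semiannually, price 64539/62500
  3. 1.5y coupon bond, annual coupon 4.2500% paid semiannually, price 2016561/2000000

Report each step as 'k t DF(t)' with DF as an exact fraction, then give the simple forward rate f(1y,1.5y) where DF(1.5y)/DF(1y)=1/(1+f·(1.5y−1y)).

step 1 [0.5y] zero: DF = P = 9819/10000 ≈ 0.981900
step 2 [1y] bond c/2=7/200: DF=(64539/62500 − 7/200·(0.981900))/(1+7/200) = 1929/2000 ≈ 0.964500
step 3 [1.5y] bond c/2=17/800: DF=(2016561/2000000 − 17/800·(0.981900+0.964500))/(1+17/800) = 2367/2500 ≈ 0.946800

1 1/2 9819/10000
2 1 1929/2000
3 3/2 2367/2500
f(1y,1.5y) = ((1929/2000)/(2367/2500) − 1)/(1/2) = 59/1578 ≈ 3.7389%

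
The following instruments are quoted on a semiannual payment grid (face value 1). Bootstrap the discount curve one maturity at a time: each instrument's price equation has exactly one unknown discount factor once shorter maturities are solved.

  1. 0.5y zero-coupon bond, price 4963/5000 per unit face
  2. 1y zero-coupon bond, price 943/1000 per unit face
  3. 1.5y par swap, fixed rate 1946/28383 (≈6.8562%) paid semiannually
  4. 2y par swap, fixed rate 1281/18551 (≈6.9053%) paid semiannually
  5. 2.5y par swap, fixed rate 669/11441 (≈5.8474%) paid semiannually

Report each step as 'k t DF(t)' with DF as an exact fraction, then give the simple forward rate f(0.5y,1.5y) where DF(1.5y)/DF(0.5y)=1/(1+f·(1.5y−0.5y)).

1 1/2 4963/5000
2 1 943/1000
3 3/2 9027/10000
4 2 8719/10000
5 5/2 4331/5000
f(0.5y,1.5y) = ((4963/5000)/(9027/10000) − 1)/(1) = 899/9027 ≈ 9.9590%

step 1 [0.5y] zero: DF = P = 4963/5000 ≈ 0.992600
step 2 [1y] zero: DF = P = 943/1000 ≈ 0.943000
step 3 [1.5y] swap r/2=973/28383: DF=(1 − 973/28383·(0.992600+0.943000))/(1+973/28383) = 9027/10000 ≈ 0.902700
step 4 [2y] swap r/2=1281/37102: DF=(1 − 1281/37102·(0.992600+0.943000+0.902700))/(1+1281/37102) = 8719/10000 ≈ 0.871900
step 5 [2.5y] swap r/2=669/22882: DF=(1 − 669/22882·(0.992600+0.943000+0.902700+0.871900))/(1+669/22882) = 4331/5000 ≈ 0.866200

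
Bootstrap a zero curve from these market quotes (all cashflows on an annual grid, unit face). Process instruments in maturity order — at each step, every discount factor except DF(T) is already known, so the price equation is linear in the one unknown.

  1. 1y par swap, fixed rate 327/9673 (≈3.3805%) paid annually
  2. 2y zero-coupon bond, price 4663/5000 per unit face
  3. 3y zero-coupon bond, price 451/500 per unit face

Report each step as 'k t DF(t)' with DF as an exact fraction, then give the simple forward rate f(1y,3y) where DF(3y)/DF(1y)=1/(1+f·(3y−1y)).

1 1 9673/10000
2 2 4663/5000
3 3 451/500
f(1y,3y) = ((9673/10000)/(451/500) − 1)/(2) = 653/18040 ≈ 3.6197%

step 1 [1y] swap r/1=327/9673: DF=(1 − 327/9673·(0))/(1+327/9673) = 9673/10000 ≈ 0.967300
step 2 [2y] zero: DF = P = 4663/5000 ≈ 0.932600
step 3 [3y] zero: DF = P = 451/500 ≈ 0.902000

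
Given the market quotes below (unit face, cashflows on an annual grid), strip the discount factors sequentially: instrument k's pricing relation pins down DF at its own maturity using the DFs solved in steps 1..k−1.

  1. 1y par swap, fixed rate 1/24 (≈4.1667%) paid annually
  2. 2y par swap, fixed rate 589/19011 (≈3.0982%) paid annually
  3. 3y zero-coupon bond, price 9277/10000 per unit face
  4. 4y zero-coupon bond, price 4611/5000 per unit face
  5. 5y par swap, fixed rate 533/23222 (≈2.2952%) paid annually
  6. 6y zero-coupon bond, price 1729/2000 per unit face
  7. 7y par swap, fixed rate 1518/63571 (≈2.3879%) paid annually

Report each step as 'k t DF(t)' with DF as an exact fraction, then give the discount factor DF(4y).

step 1 [1y] swap r/1=1/24: DF=(1 − 1/24·(0))/(1+1/24) = 24/25 ≈ 0.960000
step 2 [2y] swap r/1=589/19011: DF=(1 − 589/19011·(0.960000))/(1+589/19011) = 9411/10000 ≈ 0.941100
step 3 [3y] zero: DF = P = 9277/10000 ≈ 0.927700
step 4 [4y] zero: DF = P = 4611/5000 ≈ 0.922200
step 5 [5y] swap r/1=533/23222: DF=(1 − 533/23222·(0.960000+0.941100+0.927700+0.922200))/(1+533/23222) = 4467/5000 ≈ 0.893400
step 6 [6y] zero: DF = P = 1729/2000 ≈ 0.864500
step 7 [7y] swap r/1=1518/63571: DF=(1 − 1518/63571·(0.960000+0.941100+0.927700+0.922200+0.893400+0.864500))/(1+1518/63571) = 4241/5000 ≈ 0.848200

1 1 24/25
2 2 9411/10000
3 3 9277/10000
4 4 4611/5000
5 5 4467/5000
6 6 1729/2000
7 7 4241/5000
DF(4y) = 4611/5000 ≈ 0.922200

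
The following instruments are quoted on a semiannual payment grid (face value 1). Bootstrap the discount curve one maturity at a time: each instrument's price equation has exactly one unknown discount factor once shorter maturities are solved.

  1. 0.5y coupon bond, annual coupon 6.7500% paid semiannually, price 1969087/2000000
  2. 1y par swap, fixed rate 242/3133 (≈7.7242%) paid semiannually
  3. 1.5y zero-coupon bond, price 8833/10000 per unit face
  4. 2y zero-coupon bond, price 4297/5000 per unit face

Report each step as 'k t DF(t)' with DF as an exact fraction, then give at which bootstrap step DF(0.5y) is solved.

step 1 [0.5y] bond c/2=27/800: DF=(1969087/2000000 − 27/800·(0))/(1+27/800) = 2381/2500 ≈ 0.952400
step 2 [1y] swap r/2=121/3133: DF=(1 − 121/3133·(0.952400))/(1+121/3133) = 4637/5000 ≈ 0.927400
step 3 [1.5y] zero: DF = P = 8833/10000 ≈ 0.883300
step 4 [2y] zero: DF = P = 4297/5000 ≈ 0.859400

1 1/2 2381/2500
2 1 4637/5000
3 3/2 8833/10000
4 2 4297/5000
DF(0.5y) is solved at step 1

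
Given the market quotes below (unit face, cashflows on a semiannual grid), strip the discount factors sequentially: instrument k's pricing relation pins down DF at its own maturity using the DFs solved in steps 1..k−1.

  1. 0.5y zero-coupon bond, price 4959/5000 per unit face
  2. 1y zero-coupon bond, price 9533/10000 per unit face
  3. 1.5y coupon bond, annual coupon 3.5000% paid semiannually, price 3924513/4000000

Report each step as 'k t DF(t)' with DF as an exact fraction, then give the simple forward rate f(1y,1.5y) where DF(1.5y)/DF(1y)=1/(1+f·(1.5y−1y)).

1 1/2 4959/5000
2 1 9533/10000
3 3/2 2327/2500
f(1y,1.5y) = ((9533/10000)/(2327/2500) − 1)/(1/2) = 225/4654 ≈ 4.8346%

step 1 [0.5y] zero: DF = P = 4959/5000 ≈ 0.991800
step 2 [1y] zero: DF = P = 9533/10000 ≈ 0.953300
step 3 [1.5y] bond c/2=7/400: DF=(3924513/4000000 − 7/400·(0.991800+0.953300))/(1+7/400) = 2327/2500 ≈ 0.930800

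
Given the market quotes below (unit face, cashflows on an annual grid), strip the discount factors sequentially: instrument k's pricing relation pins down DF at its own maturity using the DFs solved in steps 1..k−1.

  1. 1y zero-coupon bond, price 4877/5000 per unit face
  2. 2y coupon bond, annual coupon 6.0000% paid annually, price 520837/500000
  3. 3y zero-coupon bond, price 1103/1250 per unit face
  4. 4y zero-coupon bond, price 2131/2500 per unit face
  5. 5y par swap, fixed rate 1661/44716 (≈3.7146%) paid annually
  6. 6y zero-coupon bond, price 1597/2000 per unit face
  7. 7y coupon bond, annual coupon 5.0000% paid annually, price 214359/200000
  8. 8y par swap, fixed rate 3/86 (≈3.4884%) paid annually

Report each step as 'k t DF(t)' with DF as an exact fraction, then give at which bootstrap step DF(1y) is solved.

1 1 4877/5000
2 2 371/400
3 3 1103/1250
4 4 2131/2500
5 5 8339/10000
6 6 1597/2000
7 7 3849/5000
8 8 7627/10000
DF(1y) is solved at step 1

step 1 [1y] zero: DF = P = 4877/5000 ≈ 0.975400
step 2 [2y] bond c/1=3/50: DF=(520837/500000 − 3/50·(0.975400))/(1+3/50) = 371/400 ≈ 0.927500
step 3 [3y] zero: DF = P = 1103/1250 ≈ 0.882400
step 4 [4y] zero: DF = P = 2131/2500 ≈ 0.852400
step 5 [5y] swap r/1=1661/44716: DF=(1 − 1661/44716·(0.975400+0.927500+0.882400+0.852400))/(1+1661/44716) = 8339/10000 ≈ 0.833900
step 6 [6y] zero: DF = P = 1597/2000 ≈ 0.798500
step 7 [7y] bond c/1=1/20: DF=(214359/200000 − 1/20·(0.975400+0.927500+0.882400+0.852400+0.833900+0.798500))/(1+1/20) = 3849/5000 ≈ 0.769800
step 8 [8y] swap r/1=3/86: DF=(1 − 3/86·(0.975400+0.927500+0.882400+0.852400+0.833900+0.798500+0.769800))/(1+3/86) = 7627/10000 ≈ 0.762700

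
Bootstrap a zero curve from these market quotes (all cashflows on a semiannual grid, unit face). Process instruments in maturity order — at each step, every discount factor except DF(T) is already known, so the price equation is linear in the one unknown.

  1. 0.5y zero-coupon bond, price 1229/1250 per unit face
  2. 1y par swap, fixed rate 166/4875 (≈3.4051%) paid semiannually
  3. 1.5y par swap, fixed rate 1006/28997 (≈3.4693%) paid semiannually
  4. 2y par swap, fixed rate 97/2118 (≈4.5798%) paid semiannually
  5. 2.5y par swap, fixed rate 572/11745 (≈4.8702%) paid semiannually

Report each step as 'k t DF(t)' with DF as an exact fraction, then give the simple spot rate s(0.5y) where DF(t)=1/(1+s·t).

step 1 [0.5y] zero: DF = P = 1229/1250 ≈ 0.983200
step 2 [1y] swap r/2=83/4875: DF=(1 − 83/4875·(0.983200))/(1+83/4875) = 2417/2500 ≈ 0.966800
step 3 [1.5y] swap r/2=503/28997: DF=(1 − 503/28997·(0.983200+0.966800))/(1+503/28997) = 9497/10000 ≈ 0.949700
step 4 [2y] swap r/2=97/4236: DF=(1 − 97/4236·(0.983200+0.966800+0.949700))/(1+97/4236) = 9127/10000 ≈ 0.912700
step 5 [2.5y] swap r/2=286/11745: DF=(1 − 286/11745·(0.983200+0.966800+0.949700+0.912700))/(1+286/11745) = 1107/1250 ≈ 0.885600

1 1/2 1229/1250
2 1 2417/2500
3 3/2 9497/10000
4 2 9127/10000
5 5/2 1107/1250
s(0.5y) = (1/(1229/1250) − 1)/(1/2) = 42/1229 ≈ 3.4174%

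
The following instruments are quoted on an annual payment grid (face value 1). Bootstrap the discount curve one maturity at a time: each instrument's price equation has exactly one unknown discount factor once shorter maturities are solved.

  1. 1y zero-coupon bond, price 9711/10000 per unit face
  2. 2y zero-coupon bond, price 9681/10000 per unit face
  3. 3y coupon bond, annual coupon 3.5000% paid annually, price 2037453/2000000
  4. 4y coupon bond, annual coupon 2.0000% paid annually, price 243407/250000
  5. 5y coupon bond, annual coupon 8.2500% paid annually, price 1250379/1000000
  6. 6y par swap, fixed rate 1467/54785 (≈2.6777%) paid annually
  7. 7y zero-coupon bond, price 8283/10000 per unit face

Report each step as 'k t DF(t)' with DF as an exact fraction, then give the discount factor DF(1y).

1 1 9711/10000
2 2 9681/10000
3 3 9187/10000
4 4 1797/2000
5 5 543/625
6 6 8533/10000
7 7 8283/10000
DF(1y) = 9711/10000 ≈ 0.971100

step 1 [1y] zero: DF = P = 9711/10000 ≈ 0.971100
step 2 [2y] zero: DF = P = 9681/10000 ≈ 0.968100
step 3 [3y] bond c/1=7/200: DF=(2037453/2000000 − 7/200·(0.971100+0.968100))/(1+7/200) = 9187/10000 ≈ 0.918700
step 4 [4y] bond c/1=1/50: DF=(243407/250000 − 1/50·(0.971100+0.968100+0.918700))/(1+1/50) = 1797/2000 ≈ 0.898500
step 5 [5y] bond c/1=33/400: DF=(1250379/1000000 − 33/400·(0.971100+0.968100+0.918700+0.898500))/(1+33/400) = 543/625 ≈ 0.868800
step 6 [6y] swap r/1=1467/54785: DF=(1 − 1467/54785·(0.971100+0.968100+0.918700+0.898500+0.868800))/(1+1467/54785) = 8533/10000 ≈ 0.853300
step 7 [7y] zero: DF = P = 8283/10000 ≈ 0.828300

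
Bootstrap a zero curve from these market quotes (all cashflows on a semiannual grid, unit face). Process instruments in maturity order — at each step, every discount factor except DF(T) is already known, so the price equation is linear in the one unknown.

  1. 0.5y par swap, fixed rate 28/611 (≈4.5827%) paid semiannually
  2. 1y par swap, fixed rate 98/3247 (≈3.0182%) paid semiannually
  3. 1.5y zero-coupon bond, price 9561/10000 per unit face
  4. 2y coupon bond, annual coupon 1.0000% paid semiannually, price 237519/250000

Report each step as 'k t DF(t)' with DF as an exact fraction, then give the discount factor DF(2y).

1 1/2 611/625
2 1 4853/5000
3 3/2 9561/10000
4 2 9309/10000
DF(2y) = 9309/10000 ≈ 0.930900

step 1 [0.5y] swap r/2=14/611: DF=(1 − 14/611·(0))/(1+14/611) = 611/625 ≈ 0.977600
step 2 [1y] swap r/2=49/3247: DF=(1 − 49/3247·(0.977600))/(1+49/3247) = 4853/5000 ≈ 0.970600
step 3 [1.5y] zero: DF = P = 9561/10000 ≈ 0.956100
step 4 [2y] bond c/2=1/200: DF=(237519/250000 − 1/200·(0.977600+0.970600+0.956100))/(1+1/200) = 9309/10000 ≈ 0.930900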